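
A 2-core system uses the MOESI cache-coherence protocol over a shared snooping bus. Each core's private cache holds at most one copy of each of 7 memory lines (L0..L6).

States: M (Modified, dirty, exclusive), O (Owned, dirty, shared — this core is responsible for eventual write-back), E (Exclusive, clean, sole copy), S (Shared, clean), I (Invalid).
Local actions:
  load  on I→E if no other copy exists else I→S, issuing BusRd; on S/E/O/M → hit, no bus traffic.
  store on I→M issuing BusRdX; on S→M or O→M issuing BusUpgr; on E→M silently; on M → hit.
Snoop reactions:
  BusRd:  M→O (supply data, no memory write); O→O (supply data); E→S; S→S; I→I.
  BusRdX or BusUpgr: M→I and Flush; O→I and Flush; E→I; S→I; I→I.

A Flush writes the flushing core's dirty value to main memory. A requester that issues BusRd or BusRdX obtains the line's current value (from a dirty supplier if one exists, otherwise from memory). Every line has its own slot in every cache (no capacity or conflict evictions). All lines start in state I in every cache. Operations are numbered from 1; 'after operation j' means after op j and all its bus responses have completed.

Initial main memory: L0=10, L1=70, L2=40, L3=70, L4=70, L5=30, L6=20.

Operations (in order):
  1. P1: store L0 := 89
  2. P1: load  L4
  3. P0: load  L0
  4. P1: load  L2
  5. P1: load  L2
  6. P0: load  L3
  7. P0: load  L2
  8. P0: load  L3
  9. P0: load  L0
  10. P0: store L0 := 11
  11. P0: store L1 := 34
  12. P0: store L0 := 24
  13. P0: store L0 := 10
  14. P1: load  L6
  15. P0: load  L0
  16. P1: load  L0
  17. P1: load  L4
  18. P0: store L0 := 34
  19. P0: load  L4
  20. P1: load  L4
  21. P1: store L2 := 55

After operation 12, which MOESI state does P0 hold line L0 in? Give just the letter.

step 1: P1: store L0 := 89  ⟶  IM  (L0)  txn=BusRdX  M[L0]=10
step 2: P1: load  L4  ⟶  IE  (L4)  txn=BusRd  M[L4]=70
step 3: P0: load  L0  ⟶  SO  (L0)  txn=BusRd  M[L0]=10
step 4: P1: load  L2  ⟶  IE  (L2)  txn=BusRd  M[L2]=40
step 5: P1: load  L2  ⟶  IE  (L2)  txn=∅  M[L2]=40
step 6: P0: load  L3  ⟶  EI  (L3)  txn=BusRd  M[L3]=70
step 7: P0: load  L2  ⟶  SS  (L2)  txn=BusRd  M[L2]=40
step 8: P0: load  L3  ⟶  EI  (L3)  txn=∅  M[L3]=70
step 9: P0: load  L0  ⟶  SO  (L0)  txn=∅  M[L0]=10
step 10: P0: store L0 := 11  ⟶  MI  (L0)  txn=BusUpgr+Flush  M[L0]=89
step 11: P0: store L1 := 34  ⟶  MI  (L1)  txn=BusRdX  M[L1]=70
step 12: P0: store L0 := 24  ⟶  MI  (L0)  txn=∅  M[L0]=89
step 13: P0: store L0 := 10  ⟶  MI  (L0)  txn=∅  M[L0]=89
step 14: P1: load  L6  ⟶  IE  (L6)  txn=BusRd  M[L6]=20
step 15: P0: load  L0  ⟶  MI  (L0)  txn=∅  M[L0]=89
step 16: P1: load  L0  ⟶  OS  (L0)  txn=BusRd  M[L0]=89
step 17: P1: load  L4  ⟶  IE  (L4)  txn=∅  M[L4]=70
step 18: P0: store L0 := 34  ⟶  MI  (L0)  txn=BusUpgr  M[L0]=89
step 19: P0: load  L4  ⟶  SS  (L4)  txn=BusRd  M[L4]=70
step 20: P1: load  L4  ⟶  SS  (L4)  txn=∅  M[L4]=70
step 21: P1: store L2 := 55  ⟶  IM  (L2)  txn=BusUpgr  M[L2]=40

state = M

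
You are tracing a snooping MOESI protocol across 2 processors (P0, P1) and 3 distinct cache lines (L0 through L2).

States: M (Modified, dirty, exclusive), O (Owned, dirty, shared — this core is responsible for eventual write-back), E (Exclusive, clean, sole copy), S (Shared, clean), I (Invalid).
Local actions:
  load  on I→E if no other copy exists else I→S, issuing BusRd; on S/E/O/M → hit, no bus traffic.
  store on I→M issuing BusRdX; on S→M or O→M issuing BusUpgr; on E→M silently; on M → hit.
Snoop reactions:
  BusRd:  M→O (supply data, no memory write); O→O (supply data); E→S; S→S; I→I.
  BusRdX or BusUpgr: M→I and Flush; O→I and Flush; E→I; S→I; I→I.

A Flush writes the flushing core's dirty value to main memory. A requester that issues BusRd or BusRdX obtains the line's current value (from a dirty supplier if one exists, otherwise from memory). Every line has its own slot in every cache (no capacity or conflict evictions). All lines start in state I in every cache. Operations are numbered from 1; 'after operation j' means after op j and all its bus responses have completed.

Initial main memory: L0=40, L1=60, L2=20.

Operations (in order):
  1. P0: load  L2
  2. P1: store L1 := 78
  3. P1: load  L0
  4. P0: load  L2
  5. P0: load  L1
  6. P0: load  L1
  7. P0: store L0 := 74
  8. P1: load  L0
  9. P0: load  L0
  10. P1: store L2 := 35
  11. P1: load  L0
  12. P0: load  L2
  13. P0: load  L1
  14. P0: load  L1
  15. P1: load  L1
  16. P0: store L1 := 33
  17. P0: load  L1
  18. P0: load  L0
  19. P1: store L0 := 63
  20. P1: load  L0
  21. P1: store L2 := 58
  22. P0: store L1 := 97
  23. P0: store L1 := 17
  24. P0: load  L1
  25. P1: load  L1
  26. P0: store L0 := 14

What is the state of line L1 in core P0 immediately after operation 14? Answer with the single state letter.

[1] P0: load  L2 | P0:E(20), P1:I | bus: BusRd
[2] P1: store L1 := 78 | P0:I, P1:M(78) | bus: BusRdX
[3] P1: load  L0 | P0:I, P1:E(40) | bus: BusRd
[4] P0: load  L2 | P0:E(20), P1:I | bus: none
[5] P0: load  L1 | P0:S(78), P1:O(78) | bus: BusRd
[6] P0: load  L1 | P0:S(78), P1:O(78) | bus: none
[7] P0: store L0 := 74 | P0:M(74), P1:I | bus: BusRdX
[8] P1: load  L0 | P0:O(74), P1:S(74) | bus: BusRd
[9] P0: load  L0 | P0:O(74), P1:S(74) | bus: none
[10] P1: store L2 := 35 | P0:I, P1:M(35) | bus: BusRdX
[11] P1: load  L0 | P0:O(74), P1:S(74) | bus: none
[12] P0: load  L2 | P0:S(35), P1:O(35) | bus: BusRd
[13] P0: load  L1 | P0:S(78), P1:O(78) | bus: none
[14] P0: load  L1 | P0:S(78), P1:O(78) | bus: none
[15] P1: load  L1 | P0:S(78), P1:O(78) | bus: none
[16] P0: store L1 := 33 | P0:M(33), P1:I | bus: BusUpgr,Flush
[17] P0: load  L1 | P0:M(33), P1:I | bus: none
[18] P0: load  L0 | P0:O(74), P1:S(74) | bus: none
[19] P1: store L0 := 63 | P0:I, P1:M(63) | bus: BusUpgr,Flush
[20] P1: load  L0 | P0:I, P1:M(63) | bus: none
[21] P1: store L2 := 58 | P0:I, P1:M(58) | bus: BusUpgr
[22] P0: store L1 := 97 | P0:M(97), P1:I | bus: none
[23] P0: store L1 := 17 | P0:M(17), P1:I | bus: none
[24] P0: load  L1 | P0:M(17), P1:I | bus: none
[25] P1: load  L1 | P0:O(17), P1:S(17) | bus: BusRd
[26] P0: store L0 := 14 | P0:M(14), P1:I | bus: BusRdX,Flush

state = S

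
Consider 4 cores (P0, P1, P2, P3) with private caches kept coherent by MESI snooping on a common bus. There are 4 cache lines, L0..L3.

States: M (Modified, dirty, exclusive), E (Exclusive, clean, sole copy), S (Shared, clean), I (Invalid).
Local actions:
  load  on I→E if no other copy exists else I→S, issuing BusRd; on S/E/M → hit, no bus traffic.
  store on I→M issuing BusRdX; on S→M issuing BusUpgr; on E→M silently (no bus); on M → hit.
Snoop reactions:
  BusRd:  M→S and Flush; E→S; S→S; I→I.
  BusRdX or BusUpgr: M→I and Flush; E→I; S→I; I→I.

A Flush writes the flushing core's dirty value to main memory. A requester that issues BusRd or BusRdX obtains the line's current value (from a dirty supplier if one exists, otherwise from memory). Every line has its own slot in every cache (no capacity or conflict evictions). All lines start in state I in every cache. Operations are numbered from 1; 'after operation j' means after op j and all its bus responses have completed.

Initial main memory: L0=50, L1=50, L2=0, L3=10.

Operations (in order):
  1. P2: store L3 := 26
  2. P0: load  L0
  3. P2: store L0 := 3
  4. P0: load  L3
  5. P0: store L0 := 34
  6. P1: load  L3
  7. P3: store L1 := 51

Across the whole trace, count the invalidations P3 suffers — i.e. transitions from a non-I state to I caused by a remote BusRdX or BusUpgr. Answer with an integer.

step 1: P2: store L3 := 26  ⟶  IIMI  (L3)  txn=BusRdX  M[L3]=10
step 2: P0: load  L0  ⟶  EIII  (L0)  txn=BusRd  M[L0]=50
step 3: P2: store L0 := 3  ⟶  IIMI  (L0)  txn=BusRdX  M[L0]=50
step 4: P0: load  L3  ⟶  SISI  (L3)  txn=BusRd+Flush  M[L3]=26
step 5: P0: store L0 := 34  ⟶  MIII  (L0)  txn=BusRdX+Flush  M[L0]=3
step 6: P1: load  L3  ⟶  SSSI  (L3)  txn=BusRd  M[L3]=26
step 7: P3: store L1 := 51  ⟶  IIIM  (L1)  txn=BusRdX  M[L1]=50

invalidations = 0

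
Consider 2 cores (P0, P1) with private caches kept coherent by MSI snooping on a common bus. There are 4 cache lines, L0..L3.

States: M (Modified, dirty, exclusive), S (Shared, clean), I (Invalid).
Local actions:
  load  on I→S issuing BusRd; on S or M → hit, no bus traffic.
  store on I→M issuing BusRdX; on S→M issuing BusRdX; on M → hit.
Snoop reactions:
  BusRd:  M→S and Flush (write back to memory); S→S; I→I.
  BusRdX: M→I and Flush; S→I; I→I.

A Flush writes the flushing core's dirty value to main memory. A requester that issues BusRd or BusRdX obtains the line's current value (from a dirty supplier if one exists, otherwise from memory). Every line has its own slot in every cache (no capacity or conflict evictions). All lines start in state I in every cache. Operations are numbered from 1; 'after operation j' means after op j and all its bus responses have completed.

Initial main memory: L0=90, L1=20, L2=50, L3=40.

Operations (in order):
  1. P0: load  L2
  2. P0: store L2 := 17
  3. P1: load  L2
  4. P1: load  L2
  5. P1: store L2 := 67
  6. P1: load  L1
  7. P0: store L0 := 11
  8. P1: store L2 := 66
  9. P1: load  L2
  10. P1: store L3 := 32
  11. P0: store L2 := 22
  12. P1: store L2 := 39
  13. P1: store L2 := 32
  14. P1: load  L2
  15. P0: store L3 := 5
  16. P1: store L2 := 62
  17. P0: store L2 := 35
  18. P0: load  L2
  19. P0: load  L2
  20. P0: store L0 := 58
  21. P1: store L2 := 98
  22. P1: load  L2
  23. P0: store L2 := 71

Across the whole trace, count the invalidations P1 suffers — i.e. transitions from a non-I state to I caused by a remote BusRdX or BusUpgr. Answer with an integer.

  op1 P0: load  L2 → S/I on L2; bus BusRd; mem=50
  op2 P0: store L2 := 17 → M/I on L2; bus BusRdX; mem=50
  op3 P1: load  L2 → S/S on L2; bus BusRd Flush; mem=17
  op4 P1: load  L2 → S/S on L2; bus (none); mem=17
  op5 P1: store L2 := 67 → I/M on L2; bus BusRdX; mem=17
  op6 P1: load  L1 → I/S on L1; bus BusRd; mem=20
  op7 P0: store L0 := 11 → M/I on L0; bus BusRdX; mem=90
  op8 P1: store L2 := 66 → I/M on L2; bus (none); mem=17
  op9 P1: load  L2 → I/M on L2; bus (none); mem=17
  op10 P1: store L3 := 32 → I/M on L3; bus BusRdX; mem=40
  op11 P0: store L2 := 22 → M/I on L2; bus BusRdX Flush; mem=66
  op12 P1: store L2 := 39 → I/M on L2; bus BusRdX Flush; mem=22
  op13 P1: store L2 := 32 → I/M on L2; bus (none); mem=22
  op14 P1: load  L2 → I/M on L2; bus (none); mem=22
  op15 P0: store L3 := 5 → M/I on L3; bus BusRdX Flush; mem=32
  op16 P1: store L2 := 62 → I/M on L2; bus (none); mem=22
  op17 P0: store L2 := 35 → M/I on L2; bus BusRdX Flush; mem=62
  op18 P0: load  L2 → M/I on L2; bus (none); mem=62
  op19 P0: load  L2 → M/I on L2; bus (none); mem=62
  op20 P0: store L0 := 58 → M/I on L0; bus (none); mem=90
  op21 P1: store L2 := 98 → I/M on L2; bus BusRdX Flush; mem=35
  op22 P1: load  L2 → I/M on L2; bus (none); mem=35
  op23 P0: store L2 := 71 → M/I on L2; bus BusRdX Flush; mem=98

invalidations = 4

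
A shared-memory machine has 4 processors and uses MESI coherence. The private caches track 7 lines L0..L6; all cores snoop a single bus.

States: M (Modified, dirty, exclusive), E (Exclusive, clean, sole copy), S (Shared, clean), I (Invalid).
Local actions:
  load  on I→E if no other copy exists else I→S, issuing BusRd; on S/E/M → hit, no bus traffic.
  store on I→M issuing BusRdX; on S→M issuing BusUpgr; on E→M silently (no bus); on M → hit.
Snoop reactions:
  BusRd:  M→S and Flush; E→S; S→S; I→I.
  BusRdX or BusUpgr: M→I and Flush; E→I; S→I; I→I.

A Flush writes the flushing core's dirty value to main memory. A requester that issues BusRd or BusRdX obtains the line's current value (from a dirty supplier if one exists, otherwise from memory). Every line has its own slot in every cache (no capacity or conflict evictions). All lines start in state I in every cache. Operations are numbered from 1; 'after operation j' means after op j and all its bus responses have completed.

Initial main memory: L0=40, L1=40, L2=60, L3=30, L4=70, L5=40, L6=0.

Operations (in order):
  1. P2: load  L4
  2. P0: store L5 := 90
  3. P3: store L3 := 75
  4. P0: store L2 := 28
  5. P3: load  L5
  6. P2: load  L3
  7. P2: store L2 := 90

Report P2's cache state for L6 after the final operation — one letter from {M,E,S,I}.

state = I

[1] P2: load  L4 | P0:I, P1:I, P2:E(70), P3:I | bus: BusRd
[2] P0: store L5 := 90 | P0:M(90), P1:I, P2:I, P3:I | bus: BusRdX
[3] P3: store L3 := 75 | P0:I, P1:I, P2:I, P3:M(75) | bus: BusRdX
[4] P0: store L2 := 28 | P0:M(28), P1:I, P2:I, P3:I | bus: BusRdX
[5] P3: load  L5 | P0:S(90), P1:I, P2:I, P3:S(90) | bus: BusRd,Flush
[6] P2: load  L3 | P0:I, P1:I, P2:S(75), P3:S(75) | bus: BusRd,Flush
[7] P2: store L2 := 90 | P0:I, P1:I, P2:M(90), P3:I | bus: BusRdX,Flush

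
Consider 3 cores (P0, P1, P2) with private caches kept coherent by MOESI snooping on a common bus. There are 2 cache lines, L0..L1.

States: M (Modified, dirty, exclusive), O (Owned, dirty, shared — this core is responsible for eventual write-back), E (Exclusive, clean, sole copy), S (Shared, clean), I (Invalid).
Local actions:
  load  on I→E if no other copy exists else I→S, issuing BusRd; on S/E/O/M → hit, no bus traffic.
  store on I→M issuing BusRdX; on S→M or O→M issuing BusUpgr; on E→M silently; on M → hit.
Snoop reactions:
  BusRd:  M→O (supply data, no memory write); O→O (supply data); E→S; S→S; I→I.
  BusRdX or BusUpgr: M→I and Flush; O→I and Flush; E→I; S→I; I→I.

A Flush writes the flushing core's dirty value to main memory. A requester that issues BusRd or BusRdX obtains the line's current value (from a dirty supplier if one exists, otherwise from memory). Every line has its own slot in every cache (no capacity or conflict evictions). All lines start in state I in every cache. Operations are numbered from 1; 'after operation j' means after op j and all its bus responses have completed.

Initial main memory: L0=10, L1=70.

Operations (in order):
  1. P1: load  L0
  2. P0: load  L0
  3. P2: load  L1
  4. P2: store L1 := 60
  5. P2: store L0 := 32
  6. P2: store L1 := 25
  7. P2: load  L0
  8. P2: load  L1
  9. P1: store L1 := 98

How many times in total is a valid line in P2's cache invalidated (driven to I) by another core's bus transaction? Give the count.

invalidations = 1

step 1: P1: load  L0  ⟶  IEI  (L0)  txn=BusRd  M[L0]=10
step 2: P0: load  L0  ⟶  SSI  (L0)  txn=BusRd  M[L0]=10
step 3: P2: load  L1  ⟶  IIE  (L1)  txn=BusRd  M[L1]=70
step 4: P2: store L1 := 60  ⟶  IIM  (L1)  txn=∅  M[L1]=70
step 5: P2: store L0 := 32  ⟶  IIM  (L0)  txn=BusRdX  M[L0]=10
step 6: P2: store L1 := 25  ⟶  IIM  (L1)  txn=∅  M[L1]=70
step 7: P2: load  L0  ⟶  IIM  (L0)  txn=∅  M[L0]=10
step 8: P2: load  L1  ⟶  IIM  (L1)  txn=∅  M[L1]=70
step 9: P1: store L1 := 98  ⟶  IMI  (L1)  txn=BusRdX+Flush  M[L1]=25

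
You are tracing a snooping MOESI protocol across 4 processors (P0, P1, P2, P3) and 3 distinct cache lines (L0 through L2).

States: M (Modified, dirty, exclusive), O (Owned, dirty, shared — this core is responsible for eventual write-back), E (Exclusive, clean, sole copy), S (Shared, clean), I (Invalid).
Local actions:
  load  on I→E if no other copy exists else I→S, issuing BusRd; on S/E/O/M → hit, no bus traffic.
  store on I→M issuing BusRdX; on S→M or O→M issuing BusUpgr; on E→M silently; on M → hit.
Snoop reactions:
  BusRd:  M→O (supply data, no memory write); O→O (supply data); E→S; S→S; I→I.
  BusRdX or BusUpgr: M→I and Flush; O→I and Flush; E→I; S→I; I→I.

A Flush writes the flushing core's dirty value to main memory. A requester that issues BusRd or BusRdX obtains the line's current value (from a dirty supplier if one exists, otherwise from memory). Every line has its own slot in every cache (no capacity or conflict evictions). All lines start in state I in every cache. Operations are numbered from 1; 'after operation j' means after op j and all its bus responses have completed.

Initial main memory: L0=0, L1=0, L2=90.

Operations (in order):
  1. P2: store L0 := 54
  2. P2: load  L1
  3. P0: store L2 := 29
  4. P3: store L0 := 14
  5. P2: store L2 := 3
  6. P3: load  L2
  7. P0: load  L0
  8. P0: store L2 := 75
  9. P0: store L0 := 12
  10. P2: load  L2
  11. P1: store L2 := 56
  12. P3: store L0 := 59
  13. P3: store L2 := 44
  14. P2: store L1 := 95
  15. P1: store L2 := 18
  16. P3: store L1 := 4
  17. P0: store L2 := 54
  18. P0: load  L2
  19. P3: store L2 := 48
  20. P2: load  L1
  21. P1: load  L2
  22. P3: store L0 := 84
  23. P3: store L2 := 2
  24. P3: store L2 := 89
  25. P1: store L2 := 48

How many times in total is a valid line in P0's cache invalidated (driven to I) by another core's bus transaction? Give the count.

invalidations = 4

[1] P2: store L0 := 54 | P0:I, P1:I, P2:M(54), P3:I | bus: BusRdX
[2] P2: load  L1 | P0:I, P1:I, P2:E(0), P3:I | bus: BusRd
[3] P0: store L2 := 29 | P0:M(29), P1:I, P2:I, P3:I | bus: BusRdX
[4] P3: store L0 := 14 | P0:I, P1:I, P2:I, P3:M(14) | bus: BusRdX,Flush
[5] P2: store L2 := 3 | P0:I, P1:I, P2:M(3), P3:I | bus: BusRdX,Flush
[6] P3: load  L2 | P0:I, P1:I, P2:O(3), P3:S(3) | bus: BusRd
[7] P0: load  L0 | P0:S(14), P1:I, P2:I, P3:O(14) | bus: BusRd
[8] P0: store L2 := 75 | P0:M(75), P1:I, P2:I, P3:I | bus: BusRdX,Flush
[9] P0: store L0 := 12 | P0:M(12), P1:I, P2:I, P3:I | bus: BusUpgr,Flush
[10] P2: load  L2 | P0:O(75), P1:I, P2:S(75), P3:I | bus: BusRd
[11] P1: store L2 := 56 | P0:I, P1:M(56), P2:I, P3:I | bus: BusRdX,Flush
[12] P3: store L0 := 59 | P0:I, P1:I, P2:I, P3:M(59) | bus: BusRdX,Flush
[13] P3: store L2 := 44 | P0:I, P1:I, P2:I, P3:M(44) | bus: BusRdX,Flush
[14] P2: store L1 := 95 | P0:I, P1:I, P2:M(95), P3:I | bus: none
[15] P1: store L2 := 18 | P0:I, P1:M(18), P2:I, P3:I | bus: BusRdX,Flush
[16] P3: store L1 := 4 | P0:I, P1:I, P2:I, P3:M(4) | bus: BusRdX,Flush
[17] P0: store L2 := 54 | P0:M(54), P1:I, P2:I, P3:I | bus: BusRdX,Flush
[18] P0: load  L2 | P0:M(54), P1:I, P2:I, P3:I | bus: none
[19] P3: store L2 := 48 | P0:I, P1:I, P2:I, P3:M(48) | bus: BusRdX,Flush
[20] P2: load  L1 | P0:I, P1:I, P2:S(4), P3:O(4) | bus: BusRd
[21] P1: load  L2 | P0:I, P1:S(48), P2:I, P3:O(48) | bus: BusRd
[22] P3: store L0 := 84 | P0:I, P1:I, P2:I, P3:M(84) | bus: none
[23] P3: store L2 := 2 | P0:I, P1:I, P2:I, P3:M(2) | bus: BusUpgr
[24] P3: store L2 := 89 | P0:I, P1:I, P2:I, P3:M(89) | bus: none
[25] P1: store L2 := 48 | P0:I, P1:M(48), P2:I, P3:I | bus: BusRdX,Flush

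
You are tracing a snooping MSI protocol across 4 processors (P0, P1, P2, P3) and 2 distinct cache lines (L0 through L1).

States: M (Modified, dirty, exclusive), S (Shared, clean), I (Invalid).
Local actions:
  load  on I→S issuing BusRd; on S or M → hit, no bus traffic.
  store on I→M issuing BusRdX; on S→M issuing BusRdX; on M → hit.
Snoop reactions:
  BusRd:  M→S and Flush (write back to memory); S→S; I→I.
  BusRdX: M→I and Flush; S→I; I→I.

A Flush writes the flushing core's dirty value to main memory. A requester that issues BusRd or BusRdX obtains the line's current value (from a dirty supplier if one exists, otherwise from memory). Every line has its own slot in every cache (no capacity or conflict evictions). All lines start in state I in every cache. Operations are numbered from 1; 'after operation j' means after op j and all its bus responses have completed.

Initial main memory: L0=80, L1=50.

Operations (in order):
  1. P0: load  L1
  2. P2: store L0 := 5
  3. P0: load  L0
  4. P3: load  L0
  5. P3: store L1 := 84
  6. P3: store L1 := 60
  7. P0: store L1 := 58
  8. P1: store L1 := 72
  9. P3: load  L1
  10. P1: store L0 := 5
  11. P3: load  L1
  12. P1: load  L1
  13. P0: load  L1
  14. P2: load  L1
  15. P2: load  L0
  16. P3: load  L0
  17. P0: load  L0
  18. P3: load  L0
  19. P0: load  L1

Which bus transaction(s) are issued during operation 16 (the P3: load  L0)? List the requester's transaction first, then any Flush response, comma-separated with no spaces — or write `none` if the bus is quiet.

bus = BusRd

  op1 P0: load  L1 → S/I/I/I on L1; bus BusRd; mem=50
  op2 P2: store L0 := 5 → I/I/M/I on L0; bus BusRdX; mem=80
  op3 P0: load  L0 → S/I/S/I on L0; bus BusRd Flush; mem=5
  op4 P3: load  L0 → S/I/S/S on L0; bus BusRd; mem=5
  op5 P3: store L1 := 84 → I/I/I/M on L1; bus BusRdX; mem=50
  op6 P3: store L1 := 60 → I/I/I/M on L1; bus (none); mem=50
  op7 P0: store L1 := 58 → M/I/I/I on L1; bus BusRdX Flush; mem=60
  op8 P1: store L1 := 72 → I/M/I/I on L1; bus BusRdX Flush; mem=58
  op9 P3: load  L1 → I/S/I/S on L1; bus BusRd Flush; mem=72
  op10 P1: store L0 := 5 → I/M/I/I on L0; bus BusRdX; mem=5
  op11 P3: load  L1 → I/S/I/S on L1; bus (none); mem=72
  op12 P1: load  L1 → I/S/I/S on L1; bus (none); mem=72
  op13 P0: load  L1 → S/S/I/S on L1; bus BusRd; mem=72
  op14 P2: load  L1 → S/S/S/S on L1; bus BusRd; mem=72
  op15 P2: load  L0 → I/S/S/I on L0; bus BusRd Flush; mem=5
  op16 P3: load  L0 → I/S/S/S on L0; bus BusRd; mem=5
  op17 P0: load  L0 → S/S/S/S on L0; bus BusRd; mem=5
  op18 P3: load  L0 → S/S/S/S on L0; bus (none); mem=5
  op19 P0: load  L1 → S/S/S/S on L1; bus (none); mem=72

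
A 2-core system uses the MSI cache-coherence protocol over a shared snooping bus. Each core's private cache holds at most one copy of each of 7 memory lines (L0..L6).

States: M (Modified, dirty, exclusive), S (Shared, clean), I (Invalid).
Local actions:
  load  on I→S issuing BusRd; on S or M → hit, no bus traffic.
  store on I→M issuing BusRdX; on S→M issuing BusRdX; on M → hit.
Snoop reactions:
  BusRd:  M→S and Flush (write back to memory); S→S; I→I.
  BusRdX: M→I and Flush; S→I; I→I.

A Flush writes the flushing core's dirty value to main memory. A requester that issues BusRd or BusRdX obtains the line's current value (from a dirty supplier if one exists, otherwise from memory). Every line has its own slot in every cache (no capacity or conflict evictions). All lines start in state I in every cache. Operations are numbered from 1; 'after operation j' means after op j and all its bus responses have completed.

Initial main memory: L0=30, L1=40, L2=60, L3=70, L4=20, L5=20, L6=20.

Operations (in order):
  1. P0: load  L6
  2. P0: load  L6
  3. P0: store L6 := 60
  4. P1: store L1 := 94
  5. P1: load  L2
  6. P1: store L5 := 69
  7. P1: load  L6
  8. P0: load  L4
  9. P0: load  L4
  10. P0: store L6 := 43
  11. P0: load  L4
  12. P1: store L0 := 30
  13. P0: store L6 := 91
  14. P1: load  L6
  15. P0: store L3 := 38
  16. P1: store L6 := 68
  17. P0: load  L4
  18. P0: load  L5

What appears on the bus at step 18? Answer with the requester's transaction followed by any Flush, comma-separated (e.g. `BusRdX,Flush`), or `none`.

bus = BusRd,Flush

[1] P0: load  L6 | P0:S(20), P1:I | bus: BusRd
[2] P0: load  L6 | P0:S(20), P1:I | bus: none
[3] P0: store L6 := 60 | P0:M(60), P1:I | bus: BusRdX
[4] P1: store L1 := 94 | P0:I, P1:M(94) | bus: BusRdX
[5] P1: load  L2 | P0:I, P1:S(60) | bus: BusRd
[6] P1: store L5 := 69 | P0:I, P1:M(69) | bus: BusRdX
[7] P1: load  L6 | P0:S(60), P1:S(60) | bus: BusRd,Flush
[8] P0: load  L4 | P0:S(20), P1:I | bus: BusRd
[9] P0: load  L4 | P0:S(20), P1:I | bus: none
[10] P0: store L6 := 43 | P0:M(43), P1:I | bus: BusRdX
[11] P0: load  L4 | P0:S(20), P1:I | bus: none
[12] P1: store L0 := 30 | P0:I, P1:M(30) | bus: BusRdX
[13] P0: store L6 := 91 | P0:M(91), P1:I | bus: none
[14] P1: load  L6 | P0:S(91), P1:S(91) | bus: BusRd,Flush
[15] P0: store L3 := 38 | P0:M(38), P1:I | bus: BusRdX
[16] P1: store L6 := 68 | P0:I, P1:M(68) | bus: BusRdX
[17] P0: load  L4 | P0:S(20), P1:I | bus: none
[18] P0: load  L5 | P0:S(69), P1:S(69) | bus: BusRd,Flush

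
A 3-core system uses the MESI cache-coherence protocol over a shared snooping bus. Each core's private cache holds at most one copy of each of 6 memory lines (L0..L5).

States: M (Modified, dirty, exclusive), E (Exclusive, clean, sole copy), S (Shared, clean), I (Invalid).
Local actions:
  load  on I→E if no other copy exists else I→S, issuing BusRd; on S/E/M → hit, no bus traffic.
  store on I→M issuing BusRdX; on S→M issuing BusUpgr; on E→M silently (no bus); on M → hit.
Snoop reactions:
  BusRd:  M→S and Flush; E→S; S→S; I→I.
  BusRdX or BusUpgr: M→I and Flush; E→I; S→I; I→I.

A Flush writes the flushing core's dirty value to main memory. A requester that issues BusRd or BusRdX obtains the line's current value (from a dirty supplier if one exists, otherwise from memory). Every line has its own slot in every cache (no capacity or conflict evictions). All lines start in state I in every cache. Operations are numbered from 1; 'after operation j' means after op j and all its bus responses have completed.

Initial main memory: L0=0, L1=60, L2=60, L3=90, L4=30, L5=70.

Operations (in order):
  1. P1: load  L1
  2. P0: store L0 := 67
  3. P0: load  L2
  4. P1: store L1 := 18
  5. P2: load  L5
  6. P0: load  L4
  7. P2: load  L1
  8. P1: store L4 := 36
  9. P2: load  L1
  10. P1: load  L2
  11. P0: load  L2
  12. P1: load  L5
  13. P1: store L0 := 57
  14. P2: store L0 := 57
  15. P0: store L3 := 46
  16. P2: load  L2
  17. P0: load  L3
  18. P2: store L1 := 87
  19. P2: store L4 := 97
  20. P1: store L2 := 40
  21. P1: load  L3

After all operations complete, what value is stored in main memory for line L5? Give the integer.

memory[L5] = 70

  op1 P1: load  L1 → I/E/I on L1; bus BusRd; mem=60
  op2 P0: store L0 := 67 → M/I/I on L0; bus BusRdX; mem=0
  op3 P0: load  L2 → E/I/I on L2; bus BusRd; mem=60
  op4 P1: store L1 := 18 → I/M/I on L1; bus (none); mem=60
  op5 P2: load  L5 → I/I/E on L5; bus BusRd; mem=70
  op6 P0: load  L4 → E/I/I on L4; bus BusRd; mem=30
  op7 P2: load  L1 → I/S/S on L1; bus BusRd Flush; mem=18
  op8 P1: store L4 := 36 → I/M/I on L4; bus BusRdX; mem=30
  op9 P2: load  L1 → I/S/S on L1; bus (none); mem=18
  op10 P1: load  L2 → S/S/I on L2; bus BusRd; mem=60
  op11 P0: load  L2 → S/S/I on L2; bus (none); mem=60
  op12 P1: load  L5 → I/S/S on L5; bus BusRd; mem=70
  op13 P1: store L0 := 57 → I/M/I on L0; bus BusRdX Flush; mem=67
  op14 P2: store L0 := 57 → I/I/M on L0; bus BusRdX Flush; mem=57
  op15 P0: store L3 := 46 → M/I/I on L3; bus BusRdX; mem=90
  op16 P2: load  L2 → S/S/S on L2; bus BusRd; mem=60
  op17 P0: load  L3 → M/I/I on L3; bus (none); mem=90
  op18 P2: store L1 := 87 → I/I/M on L1; bus BusUpgr; mem=18
  op19 P2: store L4 := 97 → I/I/M on L4; bus BusRdX Flush; mem=36
  op20 P1: store L2 := 40 → I/M/I on L2; bus BusUpgr; mem=60
  op21 P1: load  L3 → S/S/I on L3; bus BusRd Flush; mem=46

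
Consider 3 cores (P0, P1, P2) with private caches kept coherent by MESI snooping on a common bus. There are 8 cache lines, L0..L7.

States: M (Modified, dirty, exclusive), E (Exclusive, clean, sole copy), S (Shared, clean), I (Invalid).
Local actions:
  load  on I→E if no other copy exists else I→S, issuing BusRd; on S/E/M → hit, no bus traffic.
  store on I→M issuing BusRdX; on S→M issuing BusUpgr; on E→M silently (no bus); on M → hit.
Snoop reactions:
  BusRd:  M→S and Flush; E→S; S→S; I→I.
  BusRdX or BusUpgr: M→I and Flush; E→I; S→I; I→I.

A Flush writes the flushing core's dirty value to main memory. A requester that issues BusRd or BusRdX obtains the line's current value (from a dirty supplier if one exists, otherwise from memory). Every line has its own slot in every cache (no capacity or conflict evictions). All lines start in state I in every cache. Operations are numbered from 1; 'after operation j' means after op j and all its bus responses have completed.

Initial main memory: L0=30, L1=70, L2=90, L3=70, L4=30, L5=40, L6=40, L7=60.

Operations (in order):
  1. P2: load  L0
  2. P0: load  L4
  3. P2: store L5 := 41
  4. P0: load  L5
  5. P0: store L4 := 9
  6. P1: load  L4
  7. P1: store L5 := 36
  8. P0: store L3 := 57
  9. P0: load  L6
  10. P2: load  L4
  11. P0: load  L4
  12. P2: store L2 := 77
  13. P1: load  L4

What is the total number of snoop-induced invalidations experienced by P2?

[1] P2: load  L0 | P0:I, P1:I, P2:E(30) | bus: BusRd
[2] P0: load  L4 | P0:E(30), P1:I, P2:I | bus: BusRd
[3] P2: store L5 := 41 | P0:I, P1:I, P2:M(41) | bus: BusRdX
[4] P0: load  L5 | P0:S(41), P1:I, P2:S(41) | bus: BusRd,Flush
[5] P0: store L4 := 9 | P0:M(9), P1:I, P2:I | bus: none
[6] P1: load  L4 | P0:S(9), P1:S(9), P2:I | bus: BusRd,Flush
[7] P1: store L5 := 36 | P0:I, P1:M(36), P2:I | bus: BusRdX
[8] P0: store L3 := 57 | P0:M(57), P1:I, P2:I | bus: BusRdX
[9] P0: load  L6 | P0:E(40), P1:I, P2:I | bus: BusRd
[10] P2: load  L4 | P0:S(9), P1:S(9), P2:S(9) | bus: BusRd
[11] P0: load  L4 | P0:S(9), P1:S(9), P2:S(9) | bus: none
[12] P2: store L2 := 77 | P0:I, P1:I, P2:M(77) | bus: BusRdX
[13] P1: load  L4 | P0:S(9), P1:S(9), P2:S(9) | bus: none

invalidations = 1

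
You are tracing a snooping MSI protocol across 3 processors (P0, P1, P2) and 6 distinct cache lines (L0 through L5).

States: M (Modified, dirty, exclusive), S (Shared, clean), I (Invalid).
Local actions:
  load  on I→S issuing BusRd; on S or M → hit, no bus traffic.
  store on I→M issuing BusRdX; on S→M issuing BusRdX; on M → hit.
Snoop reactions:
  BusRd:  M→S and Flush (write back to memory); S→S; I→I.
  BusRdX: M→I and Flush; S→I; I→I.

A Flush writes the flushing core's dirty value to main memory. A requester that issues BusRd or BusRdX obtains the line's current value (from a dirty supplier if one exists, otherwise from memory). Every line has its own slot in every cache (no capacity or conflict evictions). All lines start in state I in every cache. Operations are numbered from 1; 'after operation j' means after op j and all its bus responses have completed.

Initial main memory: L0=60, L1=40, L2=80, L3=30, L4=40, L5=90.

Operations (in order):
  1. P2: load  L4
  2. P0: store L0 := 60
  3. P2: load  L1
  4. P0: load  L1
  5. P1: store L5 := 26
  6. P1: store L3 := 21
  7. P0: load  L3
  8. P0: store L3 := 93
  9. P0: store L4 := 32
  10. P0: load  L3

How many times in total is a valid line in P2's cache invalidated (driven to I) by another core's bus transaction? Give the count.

1. P2: load  L4  bus=[BusRd]  L4: P0=I P1=I P2=S  mem[L4]=40
2. P0: store L0 := 60  bus=[BusRdX]  L0: P0=M P1=I P2=I  mem[L0]=60
3. P2: load  L1  bus=[BusRd]  L1: P0=I P1=I P2=S  mem[L1]=40
4. P0: load  L1  bus=[BusRd]  L1: P0=S P1=I P2=S  mem[L1]=40
5. P1: store L5 := 26  bus=[BusRdX]  L5: P0=I P1=M P2=I  mem[L5]=90
6. P1: store L3 := 21  bus=[BusRdX]  L3: P0=I P1=M P2=I  mem[L3]=30
7. P0: load  L3  bus=[BusRd,Flush]  L3: P0=S P1=S P2=I  mem[L3]=21
8. P0: store L3 := 93  bus=[BusRdX]  L3: P0=M P1=I P2=I  mem[L3]=21
9. P0: store L4 := 32  bus=[BusRdX]  L4: P0=M P1=I P2=I  mem[L4]=40
10. P0: load  L3  bus=[-]  L3: P0=M P1=I P2=I  mem[L3]=21

invalidations = 1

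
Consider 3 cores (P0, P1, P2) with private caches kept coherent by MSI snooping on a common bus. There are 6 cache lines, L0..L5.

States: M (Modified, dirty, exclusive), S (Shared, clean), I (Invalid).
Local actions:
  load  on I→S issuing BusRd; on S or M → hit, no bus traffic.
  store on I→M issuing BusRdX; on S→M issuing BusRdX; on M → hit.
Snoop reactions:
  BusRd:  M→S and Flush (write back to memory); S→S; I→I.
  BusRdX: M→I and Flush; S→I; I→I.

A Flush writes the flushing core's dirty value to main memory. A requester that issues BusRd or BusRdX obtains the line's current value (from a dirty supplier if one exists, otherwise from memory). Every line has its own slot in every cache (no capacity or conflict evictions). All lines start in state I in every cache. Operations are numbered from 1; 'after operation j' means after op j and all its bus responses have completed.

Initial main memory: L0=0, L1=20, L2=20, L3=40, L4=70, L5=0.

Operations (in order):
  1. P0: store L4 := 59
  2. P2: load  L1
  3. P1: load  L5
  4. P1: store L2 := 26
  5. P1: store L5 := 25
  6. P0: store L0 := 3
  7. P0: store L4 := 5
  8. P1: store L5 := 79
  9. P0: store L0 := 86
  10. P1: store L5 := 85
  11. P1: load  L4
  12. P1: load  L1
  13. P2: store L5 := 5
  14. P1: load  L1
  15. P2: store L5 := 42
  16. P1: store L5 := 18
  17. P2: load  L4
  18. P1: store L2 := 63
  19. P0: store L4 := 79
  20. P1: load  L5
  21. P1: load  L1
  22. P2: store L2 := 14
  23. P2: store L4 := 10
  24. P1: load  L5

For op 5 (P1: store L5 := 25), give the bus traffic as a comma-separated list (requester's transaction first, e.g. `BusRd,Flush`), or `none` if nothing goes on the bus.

bus = BusRdX

step 1: P0: store L4 := 59  ⟶  MII  (L4)  txn=BusRdX  M[L4]=70
step 2: P2: load  L1  ⟶  IIS  (L1)  txn=BusRd  M[L1]=20
step 3: P1: load  L5  ⟶  ISI  (L5)  txn=BusRd  M[L5]=0
step 4: P1: store L2 := 26  ⟶  IMI  (L2)  txn=BusRdX  M[L2]=20
step 5: P1: store L5 := 25  ⟶  IMI  (L5)  txn=BusRdX  M[L5]=0
step 6: P0: store L0 := 3  ⟶  MII  (L0)  txn=BusRdX  M[L0]=0
step 7: P0: store L4 := 5  ⟶  MII  (L4)  txn=∅  M[L4]=70
step 8: P1: store L5 := 79  ⟶  IMI  (L5)  txn=∅  M[L5]=0
step 9: P0: store L0 := 86  ⟶  MII  (L0)  txn=∅  M[L0]=0
step 10: P1: store L5 := 85  ⟶  IMI  (L5)  txn=∅  M[L5]=0
step 11: P1: load  L4  ⟶  SSI  (L4)  txn=BusRd+Flush  M[L4]=5
step 12: P1: load  L1  ⟶  ISS  (L1)  txn=BusRd  M[L1]=20
step 13: P2: store L5 := 5  ⟶  IIM  (L5)  txn=BusRdX+Flush  M[L5]=85
step 14: P1: load  L1  ⟶  ISS  (L1)  txn=∅  M[L1]=20
step 15: P2: store L5 := 42  ⟶  IIM  (L5)  txn=∅  M[L5]=85
step 16: P1: store L5 := 18  ⟶  IMI  (L5)  txn=BusRdX+Flush  M[L5]=42
step 17: P2: load  L4  ⟶  SSS  (L4)  txn=BusRd  M[L4]=5
step 18: P1: store L2 := 63  ⟶  IMI  (L2)  txn=∅  M[L2]=20
step 19: P0: store L4 := 79  ⟶  MII  (L4)  txn=BusRdX  M[L4]=5
step 20: P1: load  L5  ⟶  IMI  (L5)  txn=∅  M[L5]=42
step 21: P1: load  L1  ⟶  ISS  (L1)  txn=∅  M[L1]=20
step 22: P2: store L2 := 14  ⟶  IIM  (L2)  txn=BusRdX+Flush  M[L2]=63
step 23: P2: store L4 := 10  ⟶  IIM  (L4)  txn=BusRdX+Flush  M[L4]=79
step 24: P1: load  L5  ⟶  IMI  (L5)  txn=∅  M[L5]=42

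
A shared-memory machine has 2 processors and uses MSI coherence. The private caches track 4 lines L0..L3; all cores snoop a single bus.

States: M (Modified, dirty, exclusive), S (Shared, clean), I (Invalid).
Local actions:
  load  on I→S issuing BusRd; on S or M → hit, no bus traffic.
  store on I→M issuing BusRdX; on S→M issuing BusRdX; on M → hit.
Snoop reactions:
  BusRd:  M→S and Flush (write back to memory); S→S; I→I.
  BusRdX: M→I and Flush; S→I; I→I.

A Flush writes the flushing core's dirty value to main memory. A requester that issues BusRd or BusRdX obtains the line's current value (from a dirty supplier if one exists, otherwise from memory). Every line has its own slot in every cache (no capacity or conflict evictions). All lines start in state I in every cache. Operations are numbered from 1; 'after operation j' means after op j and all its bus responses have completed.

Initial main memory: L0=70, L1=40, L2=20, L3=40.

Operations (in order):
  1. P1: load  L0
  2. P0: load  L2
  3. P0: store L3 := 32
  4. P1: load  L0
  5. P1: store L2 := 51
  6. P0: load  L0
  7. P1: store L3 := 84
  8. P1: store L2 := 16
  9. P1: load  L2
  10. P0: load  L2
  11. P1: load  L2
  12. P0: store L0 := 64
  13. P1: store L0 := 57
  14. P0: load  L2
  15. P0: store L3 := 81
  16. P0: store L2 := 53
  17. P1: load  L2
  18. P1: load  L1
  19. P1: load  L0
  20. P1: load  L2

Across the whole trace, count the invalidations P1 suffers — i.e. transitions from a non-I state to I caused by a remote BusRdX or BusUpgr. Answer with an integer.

[1] P1: load  L0 | P0:I, P1:S(70) | bus: BusRd
[2] P0: load  L2 | P0:S(20), P1:I | bus: BusRd
[3] P0: store L3 := 32 | P0:M(32), P1:I | bus: BusRdX
[4] P1: load  L0 | P0:I, P1:S(70) | bus: none
[5] P1: store L2 := 51 | P0:I, P1:M(51) | bus: BusRdX
[6] P0: load  L0 | P0:S(70), P1:S(70) | bus: BusRd
[7] P1: store L3 := 84 | P0:I, P1:M(84) | bus: BusRdX,Flush
[8] P1: store L2 := 16 | P0:I, P1:M(16) | bus: none
[9] P1: load  L2 | P0:I, P1:M(16) | bus: none
[10] P0: load  L2 | P0:S(16), P1:S(16) | bus: BusRd,Flush
[11] P1: load  L2 | P0:S(16), P1:S(16) | bus: none
[12] P0: store L0 := 64 | P0:M(64), P1:I | bus: BusRdX
[13] P1: store L0 := 57 | P0:I, P1:M(57) | bus: BusRdX,Flush
[14] P0: load  L2 | P0:S(16), P1:S(16) | bus: none
[15] P0: store L3 := 81 | P0:M(81), P1:I | bus: BusRdX,Flush
[16] P0: store L2 := 53 | P0:M(53), P1:I | bus: BusRdX
[17] P1: load  L2 | P0:S(53), P1:S(53) | bus: BusRd,Flush
[18] P1: load  L1 | P0:I, P1:S(40) | bus: BusRd
[19] P1: load  L0 | P0:I, P1:M(57) | bus: none
[20] P1: load  L2 | P0:S(53), P1:S(53) | bus: none

invalidations = 3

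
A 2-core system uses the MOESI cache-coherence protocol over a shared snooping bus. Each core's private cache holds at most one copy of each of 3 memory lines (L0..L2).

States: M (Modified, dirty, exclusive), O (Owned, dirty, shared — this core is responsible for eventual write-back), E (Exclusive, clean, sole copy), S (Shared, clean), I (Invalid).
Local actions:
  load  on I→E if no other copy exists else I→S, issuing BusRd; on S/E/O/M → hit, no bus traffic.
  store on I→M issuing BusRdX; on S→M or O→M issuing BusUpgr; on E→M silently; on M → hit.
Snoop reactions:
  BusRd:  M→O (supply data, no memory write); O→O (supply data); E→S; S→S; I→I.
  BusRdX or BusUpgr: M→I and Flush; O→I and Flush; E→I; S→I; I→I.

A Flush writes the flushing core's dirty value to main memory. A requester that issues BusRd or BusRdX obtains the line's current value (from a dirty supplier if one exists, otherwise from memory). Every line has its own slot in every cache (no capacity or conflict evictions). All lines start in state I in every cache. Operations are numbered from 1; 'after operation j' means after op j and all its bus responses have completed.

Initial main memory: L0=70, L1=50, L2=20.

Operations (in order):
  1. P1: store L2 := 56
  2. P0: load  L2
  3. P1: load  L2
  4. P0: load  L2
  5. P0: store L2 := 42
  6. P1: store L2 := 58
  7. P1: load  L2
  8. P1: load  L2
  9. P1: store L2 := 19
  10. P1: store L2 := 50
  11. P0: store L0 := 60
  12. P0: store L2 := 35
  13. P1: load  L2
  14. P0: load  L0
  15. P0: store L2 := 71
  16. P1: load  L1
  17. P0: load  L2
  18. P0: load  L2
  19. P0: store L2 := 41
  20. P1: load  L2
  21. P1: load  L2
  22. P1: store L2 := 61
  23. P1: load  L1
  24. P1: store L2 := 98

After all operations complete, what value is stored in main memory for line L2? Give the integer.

1. P1: store L2 := 56  bus=[BusRdX]  L2: P0=I P1=M  mem[L2]=20
2. P0: load  L2  bus=[BusRd]  L2: P0=S P1=O  mem[L2]=20
3. P1: load  L2  bus=[-]  L2: P0=S P1=O  mem[L2]=20
4. P0: load  L2  bus=[-]  L2: P0=S P1=O  mem[L2]=20
5. P0: store L2 := 42  bus=[BusUpgr,Flush]  L2: P0=M P1=I  mem[L2]=56
6. P1: store L2 := 58  bus=[BusRdX,Flush]  L2: P0=I P1=M  mem[L2]=42
7. P1: load  L2  bus=[-]  L2: P0=I P1=M  mem[L2]=42
8. P1: load  L2  bus=[-]  L2: P0=I P1=M  mem[L2]=42
9. P1: store L2 := 19  bus=[-]  L2: P0=I P1=M  mem[L2]=42
10. P1: store L2 := 50  bus=[-]  L2: P0=I P1=M  mem[L2]=42
11. P0: store L0 := 60  bus=[BusRdX]  L0: P0=M P1=I  mem[L0]=70
12. P0: store L2 := 35  bus=[BusRdX,Flush]  L2: P0=M P1=I  mem[L2]=50
13. P1: load  L2  bus=[BusRd]  L2: P0=O P1=S  mem[L2]=50
14. P0: load  L0  bus=[-]  L0: P0=M P1=I  mem[L0]=70
15. P0: store L2 := 71  bus=[BusUpgr]  L2: P0=M P1=I  mem[L2]=50
16. P1: load  L1  bus=[BusRd]  L1: P0=I P1=E  mem[L1]=50
17. P0: load  L2  bus=[-]  L2: P0=M P1=I  mem[L2]=50
18. P0: load  L2  bus=[-]  L2: P0=M P1=I  mem[L2]=50
19. P0: store L2 := 41  bus=[-]  L2: P0=M P1=I  mem[L2]=50
20. P1: load  L2  bus=[BusRd]  L2: P0=O P1=S  mem[L2]=50
21. P1: load  L2  bus=[-]  L2: P0=O P1=S  mem[L2]=50
22. P1: store L2 := 61  bus=[BusUpgr,Flush]  L2: P0=I P1=M  mem[L2]=41
23. P1: load  L1  bus=[-]  L1: P0=I P1=E  mem[L1]=50
24. P1: store L2 := 98  bus=[-]  L2: P0=I P1=M  mem[L2]=41

memory[L2] = 41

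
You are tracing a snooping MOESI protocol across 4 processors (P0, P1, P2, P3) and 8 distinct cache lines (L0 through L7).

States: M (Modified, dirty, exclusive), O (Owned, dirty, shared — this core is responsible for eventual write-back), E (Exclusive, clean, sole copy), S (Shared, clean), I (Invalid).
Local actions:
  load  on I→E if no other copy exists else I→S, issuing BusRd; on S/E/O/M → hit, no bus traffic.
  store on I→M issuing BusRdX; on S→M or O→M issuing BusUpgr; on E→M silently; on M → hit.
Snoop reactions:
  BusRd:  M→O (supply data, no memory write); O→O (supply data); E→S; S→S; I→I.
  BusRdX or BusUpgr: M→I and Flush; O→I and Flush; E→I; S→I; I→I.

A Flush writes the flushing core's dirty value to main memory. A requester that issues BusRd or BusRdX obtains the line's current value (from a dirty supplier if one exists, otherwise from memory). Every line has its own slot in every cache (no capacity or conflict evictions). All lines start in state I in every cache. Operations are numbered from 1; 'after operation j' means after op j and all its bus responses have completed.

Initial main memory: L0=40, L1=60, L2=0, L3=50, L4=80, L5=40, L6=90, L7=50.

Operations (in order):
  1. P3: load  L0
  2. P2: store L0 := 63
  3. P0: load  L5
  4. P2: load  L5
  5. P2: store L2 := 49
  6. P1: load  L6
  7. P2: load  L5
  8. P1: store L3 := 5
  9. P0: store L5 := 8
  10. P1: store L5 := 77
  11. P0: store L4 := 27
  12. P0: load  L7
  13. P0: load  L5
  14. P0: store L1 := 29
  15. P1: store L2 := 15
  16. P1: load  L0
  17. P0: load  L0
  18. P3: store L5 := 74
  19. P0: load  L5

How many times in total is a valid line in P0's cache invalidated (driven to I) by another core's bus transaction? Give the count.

  op1 P3: load  L0 → I/I/I/E on L0; bus BusRd; mem=40
  op2 P2: store L0 := 63 → I/I/M/I on L0; bus BusRdX; mem=40
  op3 P0: load  L5 → E/I/I/I on L5; bus BusRd; mem=40
  op4 P2: load  L5 → S/I/S/I on L5; bus BusRd; mem=40
  op5 P2: store L2 := 49 → I/I/M/I on L2; bus BusRdX; mem=0
  op6 P1: load  L6 → I/E/I/I on L6; bus BusRd; mem=90
  op7 P2: load  L5 → S/I/S/I on L5; bus (none); mem=40
  op8 P1: store L3 := 5 → I/M/I/I on L3; bus BusRdX; mem=50
  op9 P0: store L5 := 8 → M/I/I/I on L5; bus BusUpgr; mem=40
  op10 P1: store L5 := 77 → I/M/I/I on L5; bus BusRdX Flush; mem=8
  op11 P0: store L4 := 27 → M/I/I/I on L4; bus BusRdX; mem=80
  op12 P0: load  L7 → E/I/I/I on L7; bus BusRd; mem=50
  op13 P0: load  L5 → S/O/I/I on L5; bus BusRd; mem=8
  op14 P0: store L1 := 29 → M/I/I/I on L1; bus BusRdX; mem=60
  op15 P1: store L2 := 15 → I/M/I/I on L2; bus BusRdX Flush; mem=49
  op16 P1: load  L0 → I/S/O/I on L0; bus BusRd; mem=40
  op17 P0: load  L0 → S/S/O/I on L0; bus BusRd; mem=40
  op18 P3: store L5 := 74 → I/I/I/M on L5; bus BusRdX Flush; mem=77
  op19 P0: load  L5 → S/I/I/O on L5; bus BusRd; mem=77

invalidations = 2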